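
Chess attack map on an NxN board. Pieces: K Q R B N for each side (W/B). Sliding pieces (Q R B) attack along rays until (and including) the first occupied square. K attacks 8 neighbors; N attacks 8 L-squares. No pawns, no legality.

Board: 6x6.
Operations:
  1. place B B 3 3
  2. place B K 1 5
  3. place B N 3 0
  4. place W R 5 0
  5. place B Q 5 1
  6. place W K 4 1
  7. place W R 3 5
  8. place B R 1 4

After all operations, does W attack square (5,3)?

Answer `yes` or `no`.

Answer: no

Derivation:
Op 1: place BB@(3,3)
Op 2: place BK@(1,5)
Op 3: place BN@(3,0)
Op 4: place WR@(5,0)
Op 5: place BQ@(5,1)
Op 6: place WK@(4,1)
Op 7: place WR@(3,5)
Op 8: place BR@(1,4)
Per-piece attacks for W:
  WR@(3,5): attacks (3,4) (3,3) (4,5) (5,5) (2,5) (1,5) [ray(0,-1) blocked at (3,3); ray(-1,0) blocked at (1,5)]
  WK@(4,1): attacks (4,2) (4,0) (5,1) (3,1) (5,2) (5,0) (3,2) (3,0)
  WR@(5,0): attacks (5,1) (4,0) (3,0) [ray(0,1) blocked at (5,1); ray(-1,0) blocked at (3,0)]
W attacks (5,3): no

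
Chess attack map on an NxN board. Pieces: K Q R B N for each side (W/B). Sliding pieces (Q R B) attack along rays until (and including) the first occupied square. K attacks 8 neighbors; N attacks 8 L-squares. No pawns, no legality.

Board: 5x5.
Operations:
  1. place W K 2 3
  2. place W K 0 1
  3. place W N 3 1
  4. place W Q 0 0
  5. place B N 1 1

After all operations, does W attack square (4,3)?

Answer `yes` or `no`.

Op 1: place WK@(2,3)
Op 2: place WK@(0,1)
Op 3: place WN@(3,1)
Op 4: place WQ@(0,0)
Op 5: place BN@(1,1)
Per-piece attacks for W:
  WQ@(0,0): attacks (0,1) (1,0) (2,0) (3,0) (4,0) (1,1) [ray(0,1) blocked at (0,1); ray(1,1) blocked at (1,1)]
  WK@(0,1): attacks (0,2) (0,0) (1,1) (1,2) (1,0)
  WK@(2,3): attacks (2,4) (2,2) (3,3) (1,3) (3,4) (3,2) (1,4) (1,2)
  WN@(3,1): attacks (4,3) (2,3) (1,2) (1,0)
W attacks (4,3): yes

Answer: yes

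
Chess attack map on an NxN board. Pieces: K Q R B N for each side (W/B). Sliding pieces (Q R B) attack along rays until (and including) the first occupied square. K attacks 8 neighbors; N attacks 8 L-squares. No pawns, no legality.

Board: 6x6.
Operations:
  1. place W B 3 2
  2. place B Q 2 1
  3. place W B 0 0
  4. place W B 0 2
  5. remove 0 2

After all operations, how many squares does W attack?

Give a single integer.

Answer: 13

Derivation:
Op 1: place WB@(3,2)
Op 2: place BQ@(2,1)
Op 3: place WB@(0,0)
Op 4: place WB@(0,2)
Op 5: remove (0,2)
Per-piece attacks for W:
  WB@(0,0): attacks (1,1) (2,2) (3,3) (4,4) (5,5)
  WB@(3,2): attacks (4,3) (5,4) (4,1) (5,0) (2,3) (1,4) (0,5) (2,1) [ray(-1,-1) blocked at (2,1)]
Union (13 distinct): (0,5) (1,1) (1,4) (2,1) (2,2) (2,3) (3,3) (4,1) (4,3) (4,4) (5,0) (5,4) (5,5)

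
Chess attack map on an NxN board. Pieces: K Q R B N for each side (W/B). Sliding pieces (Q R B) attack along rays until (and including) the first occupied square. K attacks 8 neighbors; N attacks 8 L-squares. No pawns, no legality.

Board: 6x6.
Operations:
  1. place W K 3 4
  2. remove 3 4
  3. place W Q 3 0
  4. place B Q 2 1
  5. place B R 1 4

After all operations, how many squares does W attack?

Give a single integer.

Op 1: place WK@(3,4)
Op 2: remove (3,4)
Op 3: place WQ@(3,0)
Op 4: place BQ@(2,1)
Op 5: place BR@(1,4)
Per-piece attacks for W:
  WQ@(3,0): attacks (3,1) (3,2) (3,3) (3,4) (3,5) (4,0) (5,0) (2,0) (1,0) (0,0) (4,1) (5,2) (2,1) [ray(-1,1) blocked at (2,1)]
Union (13 distinct): (0,0) (1,0) (2,0) (2,1) (3,1) (3,2) (3,3) (3,4) (3,5) (4,0) (4,1) (5,0) (5,2)

Answer: 13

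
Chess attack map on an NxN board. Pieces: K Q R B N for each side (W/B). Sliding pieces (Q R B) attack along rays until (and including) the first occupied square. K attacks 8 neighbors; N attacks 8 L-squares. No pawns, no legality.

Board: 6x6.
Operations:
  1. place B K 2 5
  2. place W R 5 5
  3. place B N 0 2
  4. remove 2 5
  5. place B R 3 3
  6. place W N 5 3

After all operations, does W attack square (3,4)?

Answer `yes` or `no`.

Op 1: place BK@(2,5)
Op 2: place WR@(5,5)
Op 3: place BN@(0,2)
Op 4: remove (2,5)
Op 5: place BR@(3,3)
Op 6: place WN@(5,3)
Per-piece attacks for W:
  WN@(5,3): attacks (4,5) (3,4) (4,1) (3,2)
  WR@(5,5): attacks (5,4) (5,3) (4,5) (3,5) (2,5) (1,5) (0,5) [ray(0,-1) blocked at (5,3)]
W attacks (3,4): yes

Answer: yes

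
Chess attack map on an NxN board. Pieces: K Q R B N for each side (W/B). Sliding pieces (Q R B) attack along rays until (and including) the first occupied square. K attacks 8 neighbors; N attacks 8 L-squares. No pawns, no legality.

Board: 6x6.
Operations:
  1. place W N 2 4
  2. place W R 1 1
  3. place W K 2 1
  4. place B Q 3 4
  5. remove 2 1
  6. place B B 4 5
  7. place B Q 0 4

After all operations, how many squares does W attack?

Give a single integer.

Op 1: place WN@(2,4)
Op 2: place WR@(1,1)
Op 3: place WK@(2,1)
Op 4: place BQ@(3,4)
Op 5: remove (2,1)
Op 6: place BB@(4,5)
Op 7: place BQ@(0,4)
Per-piece attacks for W:
  WR@(1,1): attacks (1,2) (1,3) (1,4) (1,5) (1,0) (2,1) (3,1) (4,1) (5,1) (0,1)
  WN@(2,4): attacks (4,5) (0,5) (3,2) (4,3) (1,2) (0,3)
Union (15 distinct): (0,1) (0,3) (0,5) (1,0) (1,2) (1,3) (1,4) (1,5) (2,1) (3,1) (3,2) (4,1) (4,3) (4,5) (5,1)

Answer: 15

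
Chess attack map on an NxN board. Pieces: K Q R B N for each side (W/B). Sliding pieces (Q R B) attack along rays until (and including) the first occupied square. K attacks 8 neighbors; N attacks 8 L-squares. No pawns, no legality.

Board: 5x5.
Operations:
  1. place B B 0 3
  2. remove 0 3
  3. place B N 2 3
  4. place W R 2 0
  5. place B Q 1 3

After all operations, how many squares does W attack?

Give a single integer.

Answer: 7

Derivation:
Op 1: place BB@(0,3)
Op 2: remove (0,3)
Op 3: place BN@(2,3)
Op 4: place WR@(2,0)
Op 5: place BQ@(1,3)
Per-piece attacks for W:
  WR@(2,0): attacks (2,1) (2,2) (2,3) (3,0) (4,0) (1,0) (0,0) [ray(0,1) blocked at (2,3)]
Union (7 distinct): (0,0) (1,0) (2,1) (2,2) (2,3) (3,0) (4,0)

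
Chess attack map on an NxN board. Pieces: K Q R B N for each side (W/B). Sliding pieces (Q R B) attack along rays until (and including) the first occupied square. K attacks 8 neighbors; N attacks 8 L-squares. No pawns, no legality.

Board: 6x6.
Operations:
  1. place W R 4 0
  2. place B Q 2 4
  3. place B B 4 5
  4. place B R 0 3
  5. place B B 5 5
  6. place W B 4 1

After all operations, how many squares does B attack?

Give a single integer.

Op 1: place WR@(4,0)
Op 2: place BQ@(2,4)
Op 3: place BB@(4,5)
Op 4: place BR@(0,3)
Op 5: place BB@(5,5)
Op 6: place WB@(4,1)
Per-piece attacks for B:
  BR@(0,3): attacks (0,4) (0,5) (0,2) (0,1) (0,0) (1,3) (2,3) (3,3) (4,3) (5,3)
  BQ@(2,4): attacks (2,5) (2,3) (2,2) (2,1) (2,0) (3,4) (4,4) (5,4) (1,4) (0,4) (3,5) (3,3) (4,2) (5,1) (1,5) (1,3) (0,2)
  BB@(4,5): attacks (5,4) (3,4) (2,3) (1,2) (0,1)
  BB@(5,5): attacks (4,4) (3,3) (2,2) (1,1) (0,0)
Union (24 distinct): (0,0) (0,1) (0,2) (0,4) (0,5) (1,1) (1,2) (1,3) (1,4) (1,5) (2,0) (2,1) (2,2) (2,3) (2,5) (3,3) (3,4) (3,5) (4,2) (4,3) (4,4) (5,1) (5,3) (5,4)

Answer: 24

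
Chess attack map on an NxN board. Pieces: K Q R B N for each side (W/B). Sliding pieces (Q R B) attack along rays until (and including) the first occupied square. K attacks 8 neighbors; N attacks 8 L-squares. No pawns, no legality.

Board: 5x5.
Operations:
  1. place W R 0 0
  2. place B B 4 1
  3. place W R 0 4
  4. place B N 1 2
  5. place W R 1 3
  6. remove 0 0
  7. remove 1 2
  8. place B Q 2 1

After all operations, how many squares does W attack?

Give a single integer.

Answer: 14

Derivation:
Op 1: place WR@(0,0)
Op 2: place BB@(4,1)
Op 3: place WR@(0,4)
Op 4: place BN@(1,2)
Op 5: place WR@(1,3)
Op 6: remove (0,0)
Op 7: remove (1,2)
Op 8: place BQ@(2,1)
Per-piece attacks for W:
  WR@(0,4): attacks (0,3) (0,2) (0,1) (0,0) (1,4) (2,4) (3,4) (4,4)
  WR@(1,3): attacks (1,4) (1,2) (1,1) (1,0) (2,3) (3,3) (4,3) (0,3)
Union (14 distinct): (0,0) (0,1) (0,2) (0,3) (1,0) (1,1) (1,2) (1,4) (2,3) (2,4) (3,3) (3,4) (4,3) (4,4)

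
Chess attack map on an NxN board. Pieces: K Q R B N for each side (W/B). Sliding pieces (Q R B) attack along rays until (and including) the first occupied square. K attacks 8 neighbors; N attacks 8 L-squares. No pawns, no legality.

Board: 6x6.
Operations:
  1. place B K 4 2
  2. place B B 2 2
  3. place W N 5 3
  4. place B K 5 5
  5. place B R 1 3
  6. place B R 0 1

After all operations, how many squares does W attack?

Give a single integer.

Op 1: place BK@(4,2)
Op 2: place BB@(2,2)
Op 3: place WN@(5,3)
Op 4: place BK@(5,5)
Op 5: place BR@(1,3)
Op 6: place BR@(0,1)
Per-piece attacks for W:
  WN@(5,3): attacks (4,5) (3,4) (4,1) (3,2)
Union (4 distinct): (3,2) (3,4) (4,1) (4,5)

Answer: 4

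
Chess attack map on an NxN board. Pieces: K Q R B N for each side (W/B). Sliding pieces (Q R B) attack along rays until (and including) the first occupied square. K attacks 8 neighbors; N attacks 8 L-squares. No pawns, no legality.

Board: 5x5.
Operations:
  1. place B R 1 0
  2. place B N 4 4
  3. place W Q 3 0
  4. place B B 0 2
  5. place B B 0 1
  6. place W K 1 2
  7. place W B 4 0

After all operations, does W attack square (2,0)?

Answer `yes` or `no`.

Answer: yes

Derivation:
Op 1: place BR@(1,0)
Op 2: place BN@(4,4)
Op 3: place WQ@(3,0)
Op 4: place BB@(0,2)
Op 5: place BB@(0,1)
Op 6: place WK@(1,2)
Op 7: place WB@(4,0)
Per-piece attacks for W:
  WK@(1,2): attacks (1,3) (1,1) (2,2) (0,2) (2,3) (2,1) (0,3) (0,1)
  WQ@(3,0): attacks (3,1) (3,2) (3,3) (3,4) (4,0) (2,0) (1,0) (4,1) (2,1) (1,2) [ray(1,0) blocked at (4,0); ray(-1,0) blocked at (1,0); ray(-1,1) blocked at (1,2)]
  WB@(4,0): attacks (3,1) (2,2) (1,3) (0,4)
W attacks (2,0): yes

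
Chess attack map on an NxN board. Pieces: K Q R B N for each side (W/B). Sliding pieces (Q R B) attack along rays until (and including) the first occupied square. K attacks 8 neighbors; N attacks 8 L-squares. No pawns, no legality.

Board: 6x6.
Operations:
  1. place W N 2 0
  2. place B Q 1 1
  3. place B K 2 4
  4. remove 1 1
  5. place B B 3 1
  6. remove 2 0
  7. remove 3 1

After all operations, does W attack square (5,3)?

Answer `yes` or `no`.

Answer: no

Derivation:
Op 1: place WN@(2,0)
Op 2: place BQ@(1,1)
Op 3: place BK@(2,4)
Op 4: remove (1,1)
Op 5: place BB@(3,1)
Op 6: remove (2,0)
Op 7: remove (3,1)
Per-piece attacks for W:
W attacks (5,3): no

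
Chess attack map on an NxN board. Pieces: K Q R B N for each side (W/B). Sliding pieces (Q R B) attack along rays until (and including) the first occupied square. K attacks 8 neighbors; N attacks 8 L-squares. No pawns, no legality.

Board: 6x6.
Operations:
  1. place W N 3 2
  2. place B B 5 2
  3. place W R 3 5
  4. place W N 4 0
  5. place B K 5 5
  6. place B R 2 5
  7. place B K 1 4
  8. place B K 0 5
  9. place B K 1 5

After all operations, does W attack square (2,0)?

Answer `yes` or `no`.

Op 1: place WN@(3,2)
Op 2: place BB@(5,2)
Op 3: place WR@(3,5)
Op 4: place WN@(4,0)
Op 5: place BK@(5,5)
Op 6: place BR@(2,5)
Op 7: place BK@(1,4)
Op 8: place BK@(0,5)
Op 9: place BK@(1,5)
Per-piece attacks for W:
  WN@(3,2): attacks (4,4) (5,3) (2,4) (1,3) (4,0) (5,1) (2,0) (1,1)
  WR@(3,5): attacks (3,4) (3,3) (3,2) (4,5) (5,5) (2,5) [ray(0,-1) blocked at (3,2); ray(1,0) blocked at (5,5); ray(-1,0) blocked at (2,5)]
  WN@(4,0): attacks (5,2) (3,2) (2,1)
W attacks (2,0): yes

Answer: yes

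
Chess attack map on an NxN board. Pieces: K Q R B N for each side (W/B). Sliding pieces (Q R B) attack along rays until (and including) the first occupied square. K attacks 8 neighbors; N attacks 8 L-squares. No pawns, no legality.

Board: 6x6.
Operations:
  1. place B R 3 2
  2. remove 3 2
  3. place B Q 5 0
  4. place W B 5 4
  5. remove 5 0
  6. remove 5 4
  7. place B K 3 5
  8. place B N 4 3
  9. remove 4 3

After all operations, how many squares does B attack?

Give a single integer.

Answer: 5

Derivation:
Op 1: place BR@(3,2)
Op 2: remove (3,2)
Op 3: place BQ@(5,0)
Op 4: place WB@(5,4)
Op 5: remove (5,0)
Op 6: remove (5,4)
Op 7: place BK@(3,5)
Op 8: place BN@(4,3)
Op 9: remove (4,3)
Per-piece attacks for B:
  BK@(3,5): attacks (3,4) (4,5) (2,5) (4,4) (2,4)
Union (5 distinct): (2,4) (2,5) (3,4) (4,4) (4,5)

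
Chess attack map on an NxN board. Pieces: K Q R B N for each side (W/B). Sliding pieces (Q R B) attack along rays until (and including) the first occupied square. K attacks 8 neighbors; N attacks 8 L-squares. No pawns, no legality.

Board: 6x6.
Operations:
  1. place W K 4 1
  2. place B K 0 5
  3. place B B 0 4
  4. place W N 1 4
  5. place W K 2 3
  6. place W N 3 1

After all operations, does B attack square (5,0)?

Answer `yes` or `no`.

Op 1: place WK@(4,1)
Op 2: place BK@(0,5)
Op 3: place BB@(0,4)
Op 4: place WN@(1,4)
Op 5: place WK@(2,3)
Op 6: place WN@(3,1)
Per-piece attacks for B:
  BB@(0,4): attacks (1,5) (1,3) (2,2) (3,1) [ray(1,-1) blocked at (3,1)]
  BK@(0,5): attacks (0,4) (1,5) (1,4)
B attacks (5,0): no

Answer: no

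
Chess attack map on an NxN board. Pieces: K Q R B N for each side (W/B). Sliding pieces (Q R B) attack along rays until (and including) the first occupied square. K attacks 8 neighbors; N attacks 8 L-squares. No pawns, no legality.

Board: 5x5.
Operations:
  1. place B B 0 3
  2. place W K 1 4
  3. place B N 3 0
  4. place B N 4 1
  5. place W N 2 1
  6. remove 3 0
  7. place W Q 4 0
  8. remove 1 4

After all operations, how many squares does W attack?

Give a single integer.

Answer: 13

Derivation:
Op 1: place BB@(0,3)
Op 2: place WK@(1,4)
Op 3: place BN@(3,0)
Op 4: place BN@(4,1)
Op 5: place WN@(2,1)
Op 6: remove (3,0)
Op 7: place WQ@(4,0)
Op 8: remove (1,4)
Per-piece attacks for W:
  WN@(2,1): attacks (3,3) (4,2) (1,3) (0,2) (4,0) (0,0)
  WQ@(4,0): attacks (4,1) (3,0) (2,0) (1,0) (0,0) (3,1) (2,2) (1,3) (0,4) [ray(0,1) blocked at (4,1)]
Union (13 distinct): (0,0) (0,2) (0,4) (1,0) (1,3) (2,0) (2,2) (3,0) (3,1) (3,3) (4,0) (4,1) (4,2)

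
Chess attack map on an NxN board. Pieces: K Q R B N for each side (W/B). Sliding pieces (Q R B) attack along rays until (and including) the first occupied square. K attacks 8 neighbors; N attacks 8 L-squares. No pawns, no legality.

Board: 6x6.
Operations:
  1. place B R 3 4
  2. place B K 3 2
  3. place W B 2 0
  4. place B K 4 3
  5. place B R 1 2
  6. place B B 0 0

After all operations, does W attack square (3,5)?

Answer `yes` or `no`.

Op 1: place BR@(3,4)
Op 2: place BK@(3,2)
Op 3: place WB@(2,0)
Op 4: place BK@(4,3)
Op 5: place BR@(1,2)
Op 6: place BB@(0,0)
Per-piece attacks for W:
  WB@(2,0): attacks (3,1) (4,2) (5,3) (1,1) (0,2)
W attacks (3,5): no

Answer: no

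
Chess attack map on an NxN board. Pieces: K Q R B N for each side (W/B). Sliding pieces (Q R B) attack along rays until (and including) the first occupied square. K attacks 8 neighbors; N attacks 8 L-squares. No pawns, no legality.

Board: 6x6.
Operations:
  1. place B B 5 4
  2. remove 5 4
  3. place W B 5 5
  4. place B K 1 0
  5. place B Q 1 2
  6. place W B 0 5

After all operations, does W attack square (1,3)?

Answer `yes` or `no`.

Answer: no

Derivation:
Op 1: place BB@(5,4)
Op 2: remove (5,4)
Op 3: place WB@(5,5)
Op 4: place BK@(1,0)
Op 5: place BQ@(1,2)
Op 6: place WB@(0,5)
Per-piece attacks for W:
  WB@(0,5): attacks (1,4) (2,3) (3,2) (4,1) (5,0)
  WB@(5,5): attacks (4,4) (3,3) (2,2) (1,1) (0,0)
W attacks (1,3): no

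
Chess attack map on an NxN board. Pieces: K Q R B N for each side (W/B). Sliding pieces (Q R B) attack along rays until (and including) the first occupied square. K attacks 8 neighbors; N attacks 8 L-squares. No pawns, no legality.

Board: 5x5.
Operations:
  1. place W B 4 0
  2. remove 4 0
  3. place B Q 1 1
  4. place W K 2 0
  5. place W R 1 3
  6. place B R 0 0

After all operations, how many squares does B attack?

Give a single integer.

Op 1: place WB@(4,0)
Op 2: remove (4,0)
Op 3: place BQ@(1,1)
Op 4: place WK@(2,0)
Op 5: place WR@(1,3)
Op 6: place BR@(0,0)
Per-piece attacks for B:
  BR@(0,0): attacks (0,1) (0,2) (0,3) (0,4) (1,0) (2,0) [ray(1,0) blocked at (2,0)]
  BQ@(1,1): attacks (1,2) (1,3) (1,0) (2,1) (3,1) (4,1) (0,1) (2,2) (3,3) (4,4) (2,0) (0,2) (0,0) [ray(0,1) blocked at (1,3); ray(1,-1) blocked at (2,0); ray(-1,-1) blocked at (0,0)]
Union (15 distinct): (0,0) (0,1) (0,2) (0,3) (0,4) (1,0) (1,2) (1,3) (2,0) (2,1) (2,2) (3,1) (3,3) (4,1) (4,4)

Answer: 15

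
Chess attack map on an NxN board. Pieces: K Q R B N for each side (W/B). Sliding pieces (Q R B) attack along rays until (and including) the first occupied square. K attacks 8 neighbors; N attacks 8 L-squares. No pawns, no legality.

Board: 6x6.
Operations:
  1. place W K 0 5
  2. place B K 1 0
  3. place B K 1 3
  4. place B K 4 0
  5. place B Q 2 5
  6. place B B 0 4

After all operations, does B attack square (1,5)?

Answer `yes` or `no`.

Op 1: place WK@(0,5)
Op 2: place BK@(1,0)
Op 3: place BK@(1,3)
Op 4: place BK@(4,0)
Op 5: place BQ@(2,5)
Op 6: place BB@(0,4)
Per-piece attacks for B:
  BB@(0,4): attacks (1,5) (1,3) [ray(1,-1) blocked at (1,3)]
  BK@(1,0): attacks (1,1) (2,0) (0,0) (2,1) (0,1)
  BK@(1,3): attacks (1,4) (1,2) (2,3) (0,3) (2,4) (2,2) (0,4) (0,2)
  BQ@(2,5): attacks (2,4) (2,3) (2,2) (2,1) (2,0) (3,5) (4,5) (5,5) (1,5) (0,5) (3,4) (4,3) (5,2) (1,4) (0,3) [ray(-1,0) blocked at (0,5)]
  BK@(4,0): attacks (4,1) (5,0) (3,0) (5,1) (3,1)
B attacks (1,5): yes

Answer: yes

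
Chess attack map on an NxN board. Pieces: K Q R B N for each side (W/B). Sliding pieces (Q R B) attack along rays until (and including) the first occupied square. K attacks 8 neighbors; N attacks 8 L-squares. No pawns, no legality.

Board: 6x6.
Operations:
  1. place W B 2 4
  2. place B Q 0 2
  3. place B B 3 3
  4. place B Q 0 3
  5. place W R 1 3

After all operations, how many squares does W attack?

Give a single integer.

Op 1: place WB@(2,4)
Op 2: place BQ@(0,2)
Op 3: place BB@(3,3)
Op 4: place BQ@(0,3)
Op 5: place WR@(1,3)
Per-piece attacks for W:
  WR@(1,3): attacks (1,4) (1,5) (1,2) (1,1) (1,0) (2,3) (3,3) (0,3) [ray(1,0) blocked at (3,3); ray(-1,0) blocked at (0,3)]
  WB@(2,4): attacks (3,5) (3,3) (1,5) (1,3) [ray(1,-1) blocked at (3,3); ray(-1,-1) blocked at (1,3)]
Union (10 distinct): (0,3) (1,0) (1,1) (1,2) (1,3) (1,4) (1,5) (2,3) (3,3) (3,5)

Answer: 10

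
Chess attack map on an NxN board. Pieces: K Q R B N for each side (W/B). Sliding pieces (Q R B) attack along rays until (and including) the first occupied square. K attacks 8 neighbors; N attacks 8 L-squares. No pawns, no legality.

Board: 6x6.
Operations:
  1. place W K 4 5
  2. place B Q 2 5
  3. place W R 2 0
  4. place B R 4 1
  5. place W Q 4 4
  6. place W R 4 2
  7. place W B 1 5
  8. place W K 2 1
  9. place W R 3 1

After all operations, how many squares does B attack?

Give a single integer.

Answer: 16

Derivation:
Op 1: place WK@(4,5)
Op 2: place BQ@(2,5)
Op 3: place WR@(2,0)
Op 4: place BR@(4,1)
Op 5: place WQ@(4,4)
Op 6: place WR@(4,2)
Op 7: place WB@(1,5)
Op 8: place WK@(2,1)
Op 9: place WR@(3,1)
Per-piece attacks for B:
  BQ@(2,5): attacks (2,4) (2,3) (2,2) (2,1) (3,5) (4,5) (1,5) (3,4) (4,3) (5,2) (1,4) (0,3) [ray(0,-1) blocked at (2,1); ray(1,0) blocked at (4,5); ray(-1,0) blocked at (1,5)]
  BR@(4,1): attacks (4,2) (4,0) (5,1) (3,1) [ray(0,1) blocked at (4,2); ray(-1,0) blocked at (3,1)]
Union (16 distinct): (0,3) (1,4) (1,5) (2,1) (2,2) (2,3) (2,4) (3,1) (3,4) (3,5) (4,0) (4,2) (4,3) (4,5) (5,1) (5,2)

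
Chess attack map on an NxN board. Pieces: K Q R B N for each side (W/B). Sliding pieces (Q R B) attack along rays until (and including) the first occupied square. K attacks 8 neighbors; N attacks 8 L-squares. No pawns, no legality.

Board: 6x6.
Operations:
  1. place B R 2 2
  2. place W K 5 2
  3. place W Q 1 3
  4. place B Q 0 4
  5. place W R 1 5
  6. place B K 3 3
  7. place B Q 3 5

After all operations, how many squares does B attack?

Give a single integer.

Op 1: place BR@(2,2)
Op 2: place WK@(5,2)
Op 3: place WQ@(1,3)
Op 4: place BQ@(0,4)
Op 5: place WR@(1,5)
Op 6: place BK@(3,3)
Op 7: place BQ@(3,5)
Per-piece attacks for B:
  BQ@(0,4): attacks (0,5) (0,3) (0,2) (0,1) (0,0) (1,4) (2,4) (3,4) (4,4) (5,4) (1,5) (1,3) [ray(1,1) blocked at (1,5); ray(1,-1) blocked at (1,3)]
  BR@(2,2): attacks (2,3) (2,4) (2,5) (2,1) (2,0) (3,2) (4,2) (5,2) (1,2) (0,2) [ray(1,0) blocked at (5,2)]
  BK@(3,3): attacks (3,4) (3,2) (4,3) (2,3) (4,4) (4,2) (2,4) (2,2)
  BQ@(3,5): attacks (3,4) (3,3) (4,5) (5,5) (2,5) (1,5) (4,4) (5,3) (2,4) (1,3) [ray(0,-1) blocked at (3,3); ray(-1,0) blocked at (1,5); ray(-1,-1) blocked at (1,3)]
Union (26 distinct): (0,0) (0,1) (0,2) (0,3) (0,5) (1,2) (1,3) (1,4) (1,5) (2,0) (2,1) (2,2) (2,3) (2,4) (2,5) (3,2) (3,3) (3,4) (4,2) (4,3) (4,4) (4,5) (5,2) (5,3) (5,4) (5,5)

Answer: 26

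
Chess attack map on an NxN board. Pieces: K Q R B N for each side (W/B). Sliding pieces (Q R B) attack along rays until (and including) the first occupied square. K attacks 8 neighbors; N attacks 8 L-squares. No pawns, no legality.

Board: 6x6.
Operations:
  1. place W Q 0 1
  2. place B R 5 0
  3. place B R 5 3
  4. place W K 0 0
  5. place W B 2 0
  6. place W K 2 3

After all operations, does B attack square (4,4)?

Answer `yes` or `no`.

Op 1: place WQ@(0,1)
Op 2: place BR@(5,0)
Op 3: place BR@(5,3)
Op 4: place WK@(0,0)
Op 5: place WB@(2,0)
Op 6: place WK@(2,3)
Per-piece attacks for B:
  BR@(5,0): attacks (5,1) (5,2) (5,3) (4,0) (3,0) (2,0) [ray(0,1) blocked at (5,3); ray(-1,0) blocked at (2,0)]
  BR@(5,3): attacks (5,4) (5,5) (5,2) (5,1) (5,0) (4,3) (3,3) (2,3) [ray(0,-1) blocked at (5,0); ray(-1,0) blocked at (2,3)]
B attacks (4,4): no

Answer: no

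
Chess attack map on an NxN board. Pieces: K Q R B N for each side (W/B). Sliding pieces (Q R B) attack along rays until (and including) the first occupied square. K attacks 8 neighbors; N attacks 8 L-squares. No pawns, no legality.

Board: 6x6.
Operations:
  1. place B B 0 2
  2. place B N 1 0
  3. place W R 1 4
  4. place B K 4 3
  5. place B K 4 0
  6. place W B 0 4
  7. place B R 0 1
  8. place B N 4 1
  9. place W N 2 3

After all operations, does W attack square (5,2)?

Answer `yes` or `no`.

Answer: no

Derivation:
Op 1: place BB@(0,2)
Op 2: place BN@(1,0)
Op 3: place WR@(1,4)
Op 4: place BK@(4,3)
Op 5: place BK@(4,0)
Op 6: place WB@(0,4)
Op 7: place BR@(0,1)
Op 8: place BN@(4,1)
Op 9: place WN@(2,3)
Per-piece attacks for W:
  WB@(0,4): attacks (1,5) (1,3) (2,2) (3,1) (4,0) [ray(1,-1) blocked at (4,0)]
  WR@(1,4): attacks (1,5) (1,3) (1,2) (1,1) (1,0) (2,4) (3,4) (4,4) (5,4) (0,4) [ray(0,-1) blocked at (1,0); ray(-1,0) blocked at (0,4)]
  WN@(2,3): attacks (3,5) (4,4) (1,5) (0,4) (3,1) (4,2) (1,1) (0,2)
W attacks (5,2): no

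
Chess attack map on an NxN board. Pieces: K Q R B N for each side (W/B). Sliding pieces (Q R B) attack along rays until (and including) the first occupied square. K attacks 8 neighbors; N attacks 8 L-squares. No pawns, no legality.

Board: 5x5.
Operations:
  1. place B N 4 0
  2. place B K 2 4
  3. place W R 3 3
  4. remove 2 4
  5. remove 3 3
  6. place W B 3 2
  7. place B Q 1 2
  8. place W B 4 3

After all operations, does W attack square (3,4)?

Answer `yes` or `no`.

Op 1: place BN@(4,0)
Op 2: place BK@(2,4)
Op 3: place WR@(3,3)
Op 4: remove (2,4)
Op 5: remove (3,3)
Op 6: place WB@(3,2)
Op 7: place BQ@(1,2)
Op 8: place WB@(4,3)
Per-piece attacks for W:
  WB@(3,2): attacks (4,3) (4,1) (2,3) (1,4) (2,1) (1,0) [ray(1,1) blocked at (4,3)]
  WB@(4,3): attacks (3,4) (3,2) [ray(-1,-1) blocked at (3,2)]
W attacks (3,4): yes

Answer: yes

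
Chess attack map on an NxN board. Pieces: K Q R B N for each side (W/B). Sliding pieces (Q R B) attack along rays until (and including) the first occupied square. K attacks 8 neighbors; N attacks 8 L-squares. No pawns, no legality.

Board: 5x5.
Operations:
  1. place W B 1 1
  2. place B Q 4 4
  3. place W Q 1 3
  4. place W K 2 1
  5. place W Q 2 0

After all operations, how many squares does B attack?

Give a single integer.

Answer: 11

Derivation:
Op 1: place WB@(1,1)
Op 2: place BQ@(4,4)
Op 3: place WQ@(1,3)
Op 4: place WK@(2,1)
Op 5: place WQ@(2,0)
Per-piece attacks for B:
  BQ@(4,4): attacks (4,3) (4,2) (4,1) (4,0) (3,4) (2,4) (1,4) (0,4) (3,3) (2,2) (1,1) [ray(-1,-1) blocked at (1,1)]
Union (11 distinct): (0,4) (1,1) (1,4) (2,2) (2,4) (3,3) (3,4) (4,0) (4,1) (4,2) (4,3)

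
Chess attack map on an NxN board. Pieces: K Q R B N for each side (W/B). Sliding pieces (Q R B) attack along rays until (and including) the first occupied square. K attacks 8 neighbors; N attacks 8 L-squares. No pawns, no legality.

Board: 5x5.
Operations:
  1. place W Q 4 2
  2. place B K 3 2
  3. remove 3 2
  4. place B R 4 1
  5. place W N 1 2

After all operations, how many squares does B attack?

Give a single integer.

Op 1: place WQ@(4,2)
Op 2: place BK@(3,2)
Op 3: remove (3,2)
Op 4: place BR@(4,1)
Op 5: place WN@(1,2)
Per-piece attacks for B:
  BR@(4,1): attacks (4,2) (4,0) (3,1) (2,1) (1,1) (0,1) [ray(0,1) blocked at (4,2)]
Union (6 distinct): (0,1) (1,1) (2,1) (3,1) (4,0) (4,2)

Answer: 6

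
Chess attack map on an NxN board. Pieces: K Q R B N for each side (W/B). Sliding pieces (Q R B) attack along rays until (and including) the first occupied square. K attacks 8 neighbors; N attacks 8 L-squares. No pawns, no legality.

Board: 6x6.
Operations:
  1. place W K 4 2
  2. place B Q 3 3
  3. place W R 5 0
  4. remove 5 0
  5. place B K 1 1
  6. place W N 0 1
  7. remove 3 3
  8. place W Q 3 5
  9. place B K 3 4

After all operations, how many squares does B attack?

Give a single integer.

Answer: 16

Derivation:
Op 1: place WK@(4,2)
Op 2: place BQ@(3,3)
Op 3: place WR@(5,0)
Op 4: remove (5,0)
Op 5: place BK@(1,1)
Op 6: place WN@(0,1)
Op 7: remove (3,3)
Op 8: place WQ@(3,5)
Op 9: place BK@(3,4)
Per-piece attacks for B:
  BK@(1,1): attacks (1,2) (1,0) (2,1) (0,1) (2,2) (2,0) (0,2) (0,0)
  BK@(3,4): attacks (3,5) (3,3) (4,4) (2,4) (4,5) (4,3) (2,5) (2,3)
Union (16 distinct): (0,0) (0,1) (0,2) (1,0) (1,2) (2,0) (2,1) (2,2) (2,3) (2,4) (2,5) (3,3) (3,5) (4,3) (4,4) (4,5)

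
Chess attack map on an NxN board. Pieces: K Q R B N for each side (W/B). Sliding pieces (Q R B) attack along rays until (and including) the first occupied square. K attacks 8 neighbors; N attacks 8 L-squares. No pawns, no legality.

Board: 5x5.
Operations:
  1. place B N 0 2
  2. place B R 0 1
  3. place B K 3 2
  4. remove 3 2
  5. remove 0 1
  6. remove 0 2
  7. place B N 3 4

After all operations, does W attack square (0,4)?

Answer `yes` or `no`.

Answer: no

Derivation:
Op 1: place BN@(0,2)
Op 2: place BR@(0,1)
Op 3: place BK@(3,2)
Op 4: remove (3,2)
Op 5: remove (0,1)
Op 6: remove (0,2)
Op 7: place BN@(3,4)
Per-piece attacks for W:
W attacks (0,4): no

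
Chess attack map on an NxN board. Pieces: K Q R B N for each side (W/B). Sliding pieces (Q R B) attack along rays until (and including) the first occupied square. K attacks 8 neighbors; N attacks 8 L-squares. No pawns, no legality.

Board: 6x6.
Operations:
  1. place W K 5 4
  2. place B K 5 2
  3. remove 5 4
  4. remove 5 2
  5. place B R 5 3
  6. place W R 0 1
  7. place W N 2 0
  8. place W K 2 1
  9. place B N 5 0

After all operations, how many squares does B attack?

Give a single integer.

Op 1: place WK@(5,4)
Op 2: place BK@(5,2)
Op 3: remove (5,4)
Op 4: remove (5,2)
Op 5: place BR@(5,3)
Op 6: place WR@(0,1)
Op 7: place WN@(2,0)
Op 8: place WK@(2,1)
Op 9: place BN@(5,0)
Per-piece attacks for B:
  BN@(5,0): attacks (4,2) (3,1)
  BR@(5,3): attacks (5,4) (5,5) (5,2) (5,1) (5,0) (4,3) (3,3) (2,3) (1,3) (0,3) [ray(0,-1) blocked at (5,0)]
Union (12 distinct): (0,3) (1,3) (2,3) (3,1) (3,3) (4,2) (4,3) (5,0) (5,1) (5,2) (5,4) (5,5)

Answer: 12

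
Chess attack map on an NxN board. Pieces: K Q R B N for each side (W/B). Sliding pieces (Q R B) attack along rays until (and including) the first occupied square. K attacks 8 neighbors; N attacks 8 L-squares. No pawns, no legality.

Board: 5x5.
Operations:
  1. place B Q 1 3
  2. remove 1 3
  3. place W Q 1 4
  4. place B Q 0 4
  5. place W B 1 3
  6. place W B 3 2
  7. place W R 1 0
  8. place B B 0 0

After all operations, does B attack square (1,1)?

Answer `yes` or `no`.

Answer: yes

Derivation:
Op 1: place BQ@(1,3)
Op 2: remove (1,3)
Op 3: place WQ@(1,4)
Op 4: place BQ@(0,4)
Op 5: place WB@(1,3)
Op 6: place WB@(3,2)
Op 7: place WR@(1,0)
Op 8: place BB@(0,0)
Per-piece attacks for B:
  BB@(0,0): attacks (1,1) (2,2) (3,3) (4,4)
  BQ@(0,4): attacks (0,3) (0,2) (0,1) (0,0) (1,4) (1,3) [ray(0,-1) blocked at (0,0); ray(1,0) blocked at (1,4); ray(1,-1) blocked at (1,3)]
B attacks (1,1): yes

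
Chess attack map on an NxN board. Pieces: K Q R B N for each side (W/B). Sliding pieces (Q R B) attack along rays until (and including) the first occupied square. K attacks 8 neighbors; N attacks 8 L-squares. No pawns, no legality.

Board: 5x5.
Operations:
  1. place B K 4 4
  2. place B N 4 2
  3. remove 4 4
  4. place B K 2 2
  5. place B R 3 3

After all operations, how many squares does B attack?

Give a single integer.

Answer: 12

Derivation:
Op 1: place BK@(4,4)
Op 2: place BN@(4,2)
Op 3: remove (4,4)
Op 4: place BK@(2,2)
Op 5: place BR@(3,3)
Per-piece attacks for B:
  BK@(2,2): attacks (2,3) (2,1) (3,2) (1,2) (3,3) (3,1) (1,3) (1,1)
  BR@(3,3): attacks (3,4) (3,2) (3,1) (3,0) (4,3) (2,3) (1,3) (0,3)
  BN@(4,2): attacks (3,4) (2,3) (3,0) (2,1)
Union (12 distinct): (0,3) (1,1) (1,2) (1,3) (2,1) (2,3) (3,0) (3,1) (3,2) (3,3) (3,4) (4,3)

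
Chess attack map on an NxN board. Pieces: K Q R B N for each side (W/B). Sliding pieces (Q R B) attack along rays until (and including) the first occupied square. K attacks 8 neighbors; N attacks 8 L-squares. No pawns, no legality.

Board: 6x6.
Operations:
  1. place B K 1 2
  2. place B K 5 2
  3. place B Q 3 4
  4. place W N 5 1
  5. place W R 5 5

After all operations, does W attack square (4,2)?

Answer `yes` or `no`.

Answer: no

Derivation:
Op 1: place BK@(1,2)
Op 2: place BK@(5,2)
Op 3: place BQ@(3,4)
Op 4: place WN@(5,1)
Op 5: place WR@(5,5)
Per-piece attacks for W:
  WN@(5,1): attacks (4,3) (3,2) (3,0)
  WR@(5,5): attacks (5,4) (5,3) (5,2) (4,5) (3,5) (2,5) (1,5) (0,5) [ray(0,-1) blocked at (5,2)]
W attacks (4,2): no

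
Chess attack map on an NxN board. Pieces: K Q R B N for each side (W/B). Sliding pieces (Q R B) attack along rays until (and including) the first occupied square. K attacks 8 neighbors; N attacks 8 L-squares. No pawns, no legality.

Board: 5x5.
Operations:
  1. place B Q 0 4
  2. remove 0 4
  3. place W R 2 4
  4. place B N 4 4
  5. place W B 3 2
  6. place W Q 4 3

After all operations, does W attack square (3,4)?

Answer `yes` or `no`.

Op 1: place BQ@(0,4)
Op 2: remove (0,4)
Op 3: place WR@(2,4)
Op 4: place BN@(4,4)
Op 5: place WB@(3,2)
Op 6: place WQ@(4,3)
Per-piece attacks for W:
  WR@(2,4): attacks (2,3) (2,2) (2,1) (2,0) (3,4) (4,4) (1,4) (0,4) [ray(1,0) blocked at (4,4)]
  WB@(3,2): attacks (4,3) (4,1) (2,3) (1,4) (2,1) (1,0) [ray(1,1) blocked at (4,3)]
  WQ@(4,3): attacks (4,4) (4,2) (4,1) (4,0) (3,3) (2,3) (1,3) (0,3) (3,4) (3,2) [ray(0,1) blocked at (4,4); ray(-1,-1) blocked at (3,2)]
W attacks (3,4): yes

Answer: yes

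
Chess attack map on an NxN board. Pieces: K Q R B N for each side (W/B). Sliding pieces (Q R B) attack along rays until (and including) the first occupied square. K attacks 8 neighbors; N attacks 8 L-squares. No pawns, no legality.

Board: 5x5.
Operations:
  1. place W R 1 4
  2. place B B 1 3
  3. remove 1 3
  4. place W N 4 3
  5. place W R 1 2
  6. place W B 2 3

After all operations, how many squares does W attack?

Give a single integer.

Op 1: place WR@(1,4)
Op 2: place BB@(1,3)
Op 3: remove (1,3)
Op 4: place WN@(4,3)
Op 5: place WR@(1,2)
Op 6: place WB@(2,3)
Per-piece attacks for W:
  WR@(1,2): attacks (1,3) (1,4) (1,1) (1,0) (2,2) (3,2) (4,2) (0,2) [ray(0,1) blocked at (1,4)]
  WR@(1,4): attacks (1,3) (1,2) (2,4) (3,4) (4,4) (0,4) [ray(0,-1) blocked at (1,2)]
  WB@(2,3): attacks (3,4) (3,2) (4,1) (1,4) (1,2) [ray(-1,1) blocked at (1,4); ray(-1,-1) blocked at (1,2)]
  WN@(4,3): attacks (2,4) (3,1) (2,2)
Union (15 distinct): (0,2) (0,4) (1,0) (1,1) (1,2) (1,3) (1,4) (2,2) (2,4) (3,1) (3,2) (3,4) (4,1) (4,2) (4,4)

Answer: 15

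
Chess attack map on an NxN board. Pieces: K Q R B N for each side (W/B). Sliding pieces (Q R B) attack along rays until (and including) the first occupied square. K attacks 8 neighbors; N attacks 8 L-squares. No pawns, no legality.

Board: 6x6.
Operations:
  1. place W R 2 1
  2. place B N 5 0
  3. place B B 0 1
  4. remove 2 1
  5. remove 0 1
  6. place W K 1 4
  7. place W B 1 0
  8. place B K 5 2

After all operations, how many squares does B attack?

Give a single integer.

Op 1: place WR@(2,1)
Op 2: place BN@(5,0)
Op 3: place BB@(0,1)
Op 4: remove (2,1)
Op 5: remove (0,1)
Op 6: place WK@(1,4)
Op 7: place WB@(1,0)
Op 8: place BK@(5,2)
Per-piece attacks for B:
  BN@(5,0): attacks (4,2) (3,1)
  BK@(5,2): attacks (5,3) (5,1) (4,2) (4,3) (4,1)
Union (6 distinct): (3,1) (4,1) (4,2) (4,3) (5,1) (5,3)

Answer: 6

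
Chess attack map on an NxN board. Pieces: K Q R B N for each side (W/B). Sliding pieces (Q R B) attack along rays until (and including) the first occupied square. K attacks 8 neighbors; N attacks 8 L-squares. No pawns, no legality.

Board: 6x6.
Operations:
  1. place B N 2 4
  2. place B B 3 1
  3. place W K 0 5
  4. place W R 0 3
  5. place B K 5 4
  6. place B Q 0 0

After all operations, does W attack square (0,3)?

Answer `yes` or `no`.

Answer: no

Derivation:
Op 1: place BN@(2,4)
Op 2: place BB@(3,1)
Op 3: place WK@(0,5)
Op 4: place WR@(0,3)
Op 5: place BK@(5,4)
Op 6: place BQ@(0,0)
Per-piece attacks for W:
  WR@(0,3): attacks (0,4) (0,5) (0,2) (0,1) (0,0) (1,3) (2,3) (3,3) (4,3) (5,3) [ray(0,1) blocked at (0,5); ray(0,-1) blocked at (0,0)]
  WK@(0,5): attacks (0,4) (1,5) (1,4)
W attacks (0,3): no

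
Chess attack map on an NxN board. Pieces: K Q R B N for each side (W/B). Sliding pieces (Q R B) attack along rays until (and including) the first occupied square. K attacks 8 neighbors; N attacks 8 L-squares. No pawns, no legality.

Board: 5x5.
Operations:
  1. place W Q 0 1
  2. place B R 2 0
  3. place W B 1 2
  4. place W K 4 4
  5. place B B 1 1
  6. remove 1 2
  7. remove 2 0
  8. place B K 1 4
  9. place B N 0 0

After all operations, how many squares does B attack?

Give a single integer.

Op 1: place WQ@(0,1)
Op 2: place BR@(2,0)
Op 3: place WB@(1,2)
Op 4: place WK@(4,4)
Op 5: place BB@(1,1)
Op 6: remove (1,2)
Op 7: remove (2,0)
Op 8: place BK@(1,4)
Op 9: place BN@(0,0)
Per-piece attacks for B:
  BN@(0,0): attacks (1,2) (2,1)
  BB@(1,1): attacks (2,2) (3,3) (4,4) (2,0) (0,2) (0,0) [ray(1,1) blocked at (4,4); ray(-1,-1) blocked at (0,0)]
  BK@(1,4): attacks (1,3) (2,4) (0,4) (2,3) (0,3)
Union (13 distinct): (0,0) (0,2) (0,3) (0,4) (1,2) (1,3) (2,0) (2,1) (2,2) (2,3) (2,4) (3,3) (4,4)

Answer: 13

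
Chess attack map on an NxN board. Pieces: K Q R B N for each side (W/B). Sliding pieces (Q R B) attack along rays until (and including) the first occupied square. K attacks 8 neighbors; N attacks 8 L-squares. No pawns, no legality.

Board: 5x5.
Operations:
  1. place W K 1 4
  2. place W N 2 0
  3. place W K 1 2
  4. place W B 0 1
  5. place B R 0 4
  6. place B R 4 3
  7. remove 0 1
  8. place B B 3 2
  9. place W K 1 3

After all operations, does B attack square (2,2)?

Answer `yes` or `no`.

Answer: no

Derivation:
Op 1: place WK@(1,4)
Op 2: place WN@(2,0)
Op 3: place WK@(1,2)
Op 4: place WB@(0,1)
Op 5: place BR@(0,4)
Op 6: place BR@(4,3)
Op 7: remove (0,1)
Op 8: place BB@(3,2)
Op 9: place WK@(1,3)
Per-piece attacks for B:
  BR@(0,4): attacks (0,3) (0,2) (0,1) (0,0) (1,4) [ray(1,0) blocked at (1,4)]
  BB@(3,2): attacks (4,3) (4,1) (2,3) (1,4) (2,1) (1,0) [ray(1,1) blocked at (4,3); ray(-1,1) blocked at (1,4)]
  BR@(4,3): attacks (4,4) (4,2) (4,1) (4,0) (3,3) (2,3) (1,3) [ray(-1,0) blocked at (1,3)]
B attacks (2,2): no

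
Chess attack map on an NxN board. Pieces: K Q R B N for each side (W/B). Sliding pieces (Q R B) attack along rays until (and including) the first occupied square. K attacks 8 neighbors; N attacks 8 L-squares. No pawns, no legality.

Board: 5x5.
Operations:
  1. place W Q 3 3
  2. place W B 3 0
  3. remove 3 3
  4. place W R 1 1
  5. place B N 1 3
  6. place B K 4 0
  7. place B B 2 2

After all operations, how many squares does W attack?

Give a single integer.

Answer: 8

Derivation:
Op 1: place WQ@(3,3)
Op 2: place WB@(3,0)
Op 3: remove (3,3)
Op 4: place WR@(1,1)
Op 5: place BN@(1,3)
Op 6: place BK@(4,0)
Op 7: place BB@(2,2)
Per-piece attacks for W:
  WR@(1,1): attacks (1,2) (1,3) (1,0) (2,1) (3,1) (4,1) (0,1) [ray(0,1) blocked at (1,3)]
  WB@(3,0): attacks (4,1) (2,1) (1,2) (0,3)
Union (8 distinct): (0,1) (0,3) (1,0) (1,2) (1,3) (2,1) (3,1) (4,1)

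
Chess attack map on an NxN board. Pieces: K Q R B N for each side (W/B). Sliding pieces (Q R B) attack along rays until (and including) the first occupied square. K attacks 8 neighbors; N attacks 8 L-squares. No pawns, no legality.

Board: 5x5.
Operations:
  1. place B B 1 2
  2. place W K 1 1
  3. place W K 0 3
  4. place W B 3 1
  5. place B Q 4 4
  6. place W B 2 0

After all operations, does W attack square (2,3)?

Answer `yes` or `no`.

Answer: no

Derivation:
Op 1: place BB@(1,2)
Op 2: place WK@(1,1)
Op 3: place WK@(0,3)
Op 4: place WB@(3,1)
Op 5: place BQ@(4,4)
Op 6: place WB@(2,0)
Per-piece attacks for W:
  WK@(0,3): attacks (0,4) (0,2) (1,3) (1,4) (1,2)
  WK@(1,1): attacks (1,2) (1,0) (2,1) (0,1) (2,2) (2,0) (0,2) (0,0)
  WB@(2,0): attacks (3,1) (1,1) [ray(1,1) blocked at (3,1); ray(-1,1) blocked at (1,1)]
  WB@(3,1): attacks (4,2) (4,0) (2,2) (1,3) (0,4) (2,0) [ray(-1,-1) blocked at (2,0)]
W attacks (2,3): no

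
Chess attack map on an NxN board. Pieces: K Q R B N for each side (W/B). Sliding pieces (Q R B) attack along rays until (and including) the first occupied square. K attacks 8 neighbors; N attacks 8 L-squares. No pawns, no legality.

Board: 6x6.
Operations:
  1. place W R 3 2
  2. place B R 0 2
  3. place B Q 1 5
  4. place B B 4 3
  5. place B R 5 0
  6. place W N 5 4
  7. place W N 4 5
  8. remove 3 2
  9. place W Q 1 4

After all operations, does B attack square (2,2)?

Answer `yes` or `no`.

Op 1: place WR@(3,2)
Op 2: place BR@(0,2)
Op 3: place BQ@(1,5)
Op 4: place BB@(4,3)
Op 5: place BR@(5,0)
Op 6: place WN@(5,4)
Op 7: place WN@(4,5)
Op 8: remove (3,2)
Op 9: place WQ@(1,4)
Per-piece attacks for B:
  BR@(0,2): attacks (0,3) (0,4) (0,5) (0,1) (0,0) (1,2) (2,2) (3,2) (4,2) (5,2)
  BQ@(1,5): attacks (1,4) (2,5) (3,5) (4,5) (0,5) (2,4) (3,3) (4,2) (5,1) (0,4) [ray(0,-1) blocked at (1,4); ray(1,0) blocked at (4,5)]
  BB@(4,3): attacks (5,4) (5,2) (3,4) (2,5) (3,2) (2,1) (1,0) [ray(1,1) blocked at (5,4)]
  BR@(5,0): attacks (5,1) (5,2) (5,3) (5,4) (4,0) (3,0) (2,0) (1,0) (0,0) [ray(0,1) blocked at (5,4)]
B attacks (2,2): yes

Answer: yes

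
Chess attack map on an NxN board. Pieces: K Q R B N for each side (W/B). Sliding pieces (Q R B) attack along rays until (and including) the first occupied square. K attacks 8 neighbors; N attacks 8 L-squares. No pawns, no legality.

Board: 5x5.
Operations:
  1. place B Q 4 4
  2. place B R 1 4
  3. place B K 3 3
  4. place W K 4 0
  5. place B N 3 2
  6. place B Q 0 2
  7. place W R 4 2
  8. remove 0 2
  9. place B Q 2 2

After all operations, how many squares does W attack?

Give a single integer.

Answer: 7

Derivation:
Op 1: place BQ@(4,4)
Op 2: place BR@(1,4)
Op 3: place BK@(3,3)
Op 4: place WK@(4,0)
Op 5: place BN@(3,2)
Op 6: place BQ@(0,2)
Op 7: place WR@(4,2)
Op 8: remove (0,2)
Op 9: place BQ@(2,2)
Per-piece attacks for W:
  WK@(4,0): attacks (4,1) (3,0) (3,1)
  WR@(4,2): attacks (4,3) (4,4) (4,1) (4,0) (3,2) [ray(0,1) blocked at (4,4); ray(0,-1) blocked at (4,0); ray(-1,0) blocked at (3,2)]
Union (7 distinct): (3,0) (3,1) (3,2) (4,0) (4,1) (4,3) (4,4)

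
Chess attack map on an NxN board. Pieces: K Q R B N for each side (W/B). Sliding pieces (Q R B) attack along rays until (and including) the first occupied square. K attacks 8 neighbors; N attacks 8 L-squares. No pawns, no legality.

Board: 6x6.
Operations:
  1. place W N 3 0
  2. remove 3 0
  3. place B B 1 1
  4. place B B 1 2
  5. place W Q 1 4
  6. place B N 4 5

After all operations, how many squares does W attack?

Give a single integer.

Op 1: place WN@(3,0)
Op 2: remove (3,0)
Op 3: place BB@(1,1)
Op 4: place BB@(1,2)
Op 5: place WQ@(1,4)
Op 6: place BN@(4,5)
Per-piece attacks for W:
  WQ@(1,4): attacks (1,5) (1,3) (1,2) (2,4) (3,4) (4,4) (5,4) (0,4) (2,5) (2,3) (3,2) (4,1) (5,0) (0,5) (0,3) [ray(0,-1) blocked at (1,2)]
Union (15 distinct): (0,3) (0,4) (0,5) (1,2) (1,3) (1,5) (2,3) (2,4) (2,5) (3,2) (3,4) (4,1) (4,4) (5,0) (5,4)

Answer: 15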